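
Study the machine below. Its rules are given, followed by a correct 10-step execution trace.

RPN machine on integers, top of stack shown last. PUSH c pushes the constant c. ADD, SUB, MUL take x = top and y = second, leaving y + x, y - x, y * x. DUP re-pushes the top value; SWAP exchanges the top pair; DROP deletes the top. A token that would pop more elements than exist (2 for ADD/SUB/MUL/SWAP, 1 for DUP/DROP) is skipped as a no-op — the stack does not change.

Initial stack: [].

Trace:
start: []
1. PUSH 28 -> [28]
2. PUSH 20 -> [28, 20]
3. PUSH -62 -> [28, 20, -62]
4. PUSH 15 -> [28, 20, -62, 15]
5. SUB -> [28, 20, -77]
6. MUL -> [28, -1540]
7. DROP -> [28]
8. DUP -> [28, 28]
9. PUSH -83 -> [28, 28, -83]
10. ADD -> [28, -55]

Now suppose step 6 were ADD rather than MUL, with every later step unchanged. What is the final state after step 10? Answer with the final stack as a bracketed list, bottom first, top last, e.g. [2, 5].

[28, -55]

(re-executing from step 6 with the substitution; state before step 6: [28, 20, -77])
6. ADD -> [28, -57]
7. DROP -> [28]
8. DUP -> [28, 28]
9. PUSH -83 -> [28, 28, -83]
10. ADD -> [28, -55]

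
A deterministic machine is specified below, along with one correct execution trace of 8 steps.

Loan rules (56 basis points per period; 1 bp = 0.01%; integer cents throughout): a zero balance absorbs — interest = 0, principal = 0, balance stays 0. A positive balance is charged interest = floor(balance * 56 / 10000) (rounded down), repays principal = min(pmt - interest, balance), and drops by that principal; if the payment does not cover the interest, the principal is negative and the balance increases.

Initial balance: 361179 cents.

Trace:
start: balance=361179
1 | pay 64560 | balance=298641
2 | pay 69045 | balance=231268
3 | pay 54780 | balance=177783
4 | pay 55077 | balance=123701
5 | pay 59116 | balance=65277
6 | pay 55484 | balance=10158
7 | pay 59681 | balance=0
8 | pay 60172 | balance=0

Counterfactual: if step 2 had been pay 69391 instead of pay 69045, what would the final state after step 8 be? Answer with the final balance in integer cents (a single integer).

0

(re-executing from step 2 with the substitution; state before step 2: balance=298641)
2 | pay 69391 | balance=230922
3 | pay 54780 | balance=177435
4 | pay 55077 | balance=123351
5 | pay 59116 | balance=64925
6 | pay 55484 | balance=9804
7 | pay 59681 | balance=0
8 | pay 60172 | balance=0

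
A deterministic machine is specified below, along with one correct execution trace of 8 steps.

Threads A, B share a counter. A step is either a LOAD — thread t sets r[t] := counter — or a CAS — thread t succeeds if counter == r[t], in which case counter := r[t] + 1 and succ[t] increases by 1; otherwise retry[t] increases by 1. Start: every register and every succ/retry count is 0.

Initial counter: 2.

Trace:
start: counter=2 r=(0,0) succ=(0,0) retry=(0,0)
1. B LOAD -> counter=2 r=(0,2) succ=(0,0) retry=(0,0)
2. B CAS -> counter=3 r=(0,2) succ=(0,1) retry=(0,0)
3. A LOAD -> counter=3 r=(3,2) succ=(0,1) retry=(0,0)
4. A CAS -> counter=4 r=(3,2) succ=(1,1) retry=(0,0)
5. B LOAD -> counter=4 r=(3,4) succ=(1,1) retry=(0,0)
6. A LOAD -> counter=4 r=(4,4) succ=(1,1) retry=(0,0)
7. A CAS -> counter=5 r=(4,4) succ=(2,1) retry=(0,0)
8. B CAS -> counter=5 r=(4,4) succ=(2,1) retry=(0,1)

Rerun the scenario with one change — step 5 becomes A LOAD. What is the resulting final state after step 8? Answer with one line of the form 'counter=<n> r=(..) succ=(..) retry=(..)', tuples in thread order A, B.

counter=5 r=(4,2) succ=(2,1) retry=(0,1)

(re-executing from step 5 with the substitution; state before step 5: counter=4 r=(3,2) succ=(1,1) retry=(0,0))
5. A LOAD -> counter=4 r=(4,2) succ=(1,1) retry=(0,0)
6. A LOAD -> counter=4 r=(4,2) succ=(1,1) retry=(0,0)
7. A CAS -> counter=5 r=(4,2) succ=(2,1) retry=(0,0)
8. B CAS -> counter=5 r=(4,2) succ=(2,1) retry=(0,1)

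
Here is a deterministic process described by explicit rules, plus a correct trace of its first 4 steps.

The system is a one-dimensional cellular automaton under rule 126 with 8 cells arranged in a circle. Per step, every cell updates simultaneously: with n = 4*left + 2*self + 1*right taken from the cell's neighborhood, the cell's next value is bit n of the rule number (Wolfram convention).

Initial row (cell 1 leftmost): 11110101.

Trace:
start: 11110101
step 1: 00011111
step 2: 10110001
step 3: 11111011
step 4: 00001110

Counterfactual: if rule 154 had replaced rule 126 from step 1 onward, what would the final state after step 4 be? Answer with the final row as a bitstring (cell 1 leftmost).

01011111

(re-executing steps 1..4 under rule 154; state before step 1: 11110101)
step 1: 11100001
step 2: 11010011
step 3: 10001111
step 4: 01011111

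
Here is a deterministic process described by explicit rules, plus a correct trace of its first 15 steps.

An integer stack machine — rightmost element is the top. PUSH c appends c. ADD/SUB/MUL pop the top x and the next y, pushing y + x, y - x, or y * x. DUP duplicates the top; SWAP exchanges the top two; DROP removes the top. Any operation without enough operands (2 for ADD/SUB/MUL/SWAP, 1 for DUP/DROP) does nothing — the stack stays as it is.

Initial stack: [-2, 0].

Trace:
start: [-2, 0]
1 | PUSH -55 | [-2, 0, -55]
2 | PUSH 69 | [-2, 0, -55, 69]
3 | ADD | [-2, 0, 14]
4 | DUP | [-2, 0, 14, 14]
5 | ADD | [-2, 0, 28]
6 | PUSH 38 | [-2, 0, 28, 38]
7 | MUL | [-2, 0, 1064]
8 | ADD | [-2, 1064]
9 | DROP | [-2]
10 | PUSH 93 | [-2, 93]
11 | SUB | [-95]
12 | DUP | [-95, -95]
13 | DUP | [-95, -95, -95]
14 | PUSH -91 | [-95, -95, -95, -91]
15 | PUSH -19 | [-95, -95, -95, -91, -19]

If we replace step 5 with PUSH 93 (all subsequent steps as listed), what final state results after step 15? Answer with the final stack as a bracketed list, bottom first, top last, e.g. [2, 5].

(re-executing from step 5 with the substitution; state before step 5: [-2, 0, 14, 14])
5 | PUSH 93 | [-2, 0, 14, 14, 93]
6 | PUSH 38 | [-2, 0, 14, 14, 93, 38]
7 | MUL | [-2, 0, 14, 14, 3534]
8 | ADD | [-2, 0, 14, 3548]
9 | DROP | [-2, 0, 14]
10 | PUSH 93 | [-2, 0, 14, 93]
11 | SUB | [-2, 0, -79]
12 | DUP | [-2, 0, -79, -79]
13 | DUP | [-2, 0, -79, -79, -79]
14 | PUSH -91 | [-2, 0, -79, -79, -79, -91]
15 | PUSH -19 | [-2, 0, -79, -79, -79, -91, -19]

[-2, 0, -79, -79, -79, -91, -19]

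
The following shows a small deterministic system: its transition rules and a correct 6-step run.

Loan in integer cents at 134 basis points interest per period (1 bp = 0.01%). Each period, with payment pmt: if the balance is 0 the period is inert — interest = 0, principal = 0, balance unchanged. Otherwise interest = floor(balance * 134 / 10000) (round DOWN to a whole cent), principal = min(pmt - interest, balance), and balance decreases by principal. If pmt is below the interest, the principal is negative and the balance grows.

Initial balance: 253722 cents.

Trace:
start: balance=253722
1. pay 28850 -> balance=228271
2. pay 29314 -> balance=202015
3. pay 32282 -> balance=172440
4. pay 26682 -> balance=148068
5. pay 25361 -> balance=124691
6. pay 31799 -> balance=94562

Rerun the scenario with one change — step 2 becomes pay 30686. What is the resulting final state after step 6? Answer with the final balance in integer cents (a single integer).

(re-executing from step 2 with the substitution; state before step 2: balance=228271)
2. pay 30686 -> balance=200643
3. pay 32282 -> balance=171049
4. pay 26682 -> balance=146659
5. pay 25361 -> balance=123263
6. pay 31799 -> balance=93115

93115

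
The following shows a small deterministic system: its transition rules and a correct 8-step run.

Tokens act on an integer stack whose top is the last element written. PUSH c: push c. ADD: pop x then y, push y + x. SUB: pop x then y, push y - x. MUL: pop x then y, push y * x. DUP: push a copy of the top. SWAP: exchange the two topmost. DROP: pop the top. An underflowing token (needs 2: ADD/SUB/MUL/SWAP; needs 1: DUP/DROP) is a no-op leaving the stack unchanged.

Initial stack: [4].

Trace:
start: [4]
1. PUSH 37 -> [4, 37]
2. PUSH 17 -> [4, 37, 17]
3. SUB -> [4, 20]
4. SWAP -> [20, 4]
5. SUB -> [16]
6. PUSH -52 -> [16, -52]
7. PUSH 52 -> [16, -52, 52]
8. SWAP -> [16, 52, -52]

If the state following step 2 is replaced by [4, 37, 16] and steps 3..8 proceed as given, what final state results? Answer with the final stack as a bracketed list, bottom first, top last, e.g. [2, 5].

[17, 52, -52]

state after step 2 := [4, 37, 16]
3. SUB -> [4, 21]
4. SWAP -> [21, 4]
5. SUB -> [17]
6. PUSH -52 -> [17, -52]
7. PUSH 52 -> [17, -52, 52]
8. SWAP -> [17, 52, -52]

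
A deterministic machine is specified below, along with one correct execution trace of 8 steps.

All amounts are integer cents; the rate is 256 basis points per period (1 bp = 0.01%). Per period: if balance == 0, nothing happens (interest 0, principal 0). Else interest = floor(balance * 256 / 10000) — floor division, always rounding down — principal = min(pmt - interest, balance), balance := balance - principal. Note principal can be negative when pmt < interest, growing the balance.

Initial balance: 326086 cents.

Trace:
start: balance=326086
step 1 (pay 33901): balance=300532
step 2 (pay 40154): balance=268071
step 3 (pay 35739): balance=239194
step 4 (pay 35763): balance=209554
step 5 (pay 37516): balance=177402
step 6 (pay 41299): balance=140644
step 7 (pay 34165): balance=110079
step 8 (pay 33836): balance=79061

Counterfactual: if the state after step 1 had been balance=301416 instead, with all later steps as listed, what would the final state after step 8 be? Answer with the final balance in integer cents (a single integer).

80117

state after step 1 := balance=301416
step 2 (pay 40154): balance=268978
step 3 (pay 35739): balance=240124
step 4 (pay 35763): balance=210508
step 5 (pay 37516): balance=178381
step 6 (pay 41299): balance=141648
step 7 (pay 34165): balance=111109
step 8 (pay 33836): balance=80117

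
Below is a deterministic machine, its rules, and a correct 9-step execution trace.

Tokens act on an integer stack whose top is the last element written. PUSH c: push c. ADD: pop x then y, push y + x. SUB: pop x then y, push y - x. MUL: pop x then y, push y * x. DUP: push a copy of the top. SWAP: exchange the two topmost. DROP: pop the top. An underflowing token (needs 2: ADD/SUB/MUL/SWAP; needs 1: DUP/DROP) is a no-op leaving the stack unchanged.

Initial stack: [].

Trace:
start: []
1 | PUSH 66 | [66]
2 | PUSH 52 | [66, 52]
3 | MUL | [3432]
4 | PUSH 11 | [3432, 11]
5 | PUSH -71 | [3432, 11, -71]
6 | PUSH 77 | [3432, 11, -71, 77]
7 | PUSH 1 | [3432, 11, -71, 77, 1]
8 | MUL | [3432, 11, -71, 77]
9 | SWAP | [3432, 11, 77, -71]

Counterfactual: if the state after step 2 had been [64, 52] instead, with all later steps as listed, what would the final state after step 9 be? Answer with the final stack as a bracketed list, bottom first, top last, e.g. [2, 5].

[3328, 11, 77, -71]

state after step 2 := [64, 52]
3 | MUL | [3328]
4 | PUSH 11 | [3328, 11]
5 | PUSH -71 | [3328, 11, -71]
6 | PUSH 77 | [3328, 11, -71, 77]
7 | PUSH 1 | [3328, 11, -71, 77, 1]
8 | MUL | [3328, 11, -71, 77]
9 | SWAP | [3328, 11, 77, -71]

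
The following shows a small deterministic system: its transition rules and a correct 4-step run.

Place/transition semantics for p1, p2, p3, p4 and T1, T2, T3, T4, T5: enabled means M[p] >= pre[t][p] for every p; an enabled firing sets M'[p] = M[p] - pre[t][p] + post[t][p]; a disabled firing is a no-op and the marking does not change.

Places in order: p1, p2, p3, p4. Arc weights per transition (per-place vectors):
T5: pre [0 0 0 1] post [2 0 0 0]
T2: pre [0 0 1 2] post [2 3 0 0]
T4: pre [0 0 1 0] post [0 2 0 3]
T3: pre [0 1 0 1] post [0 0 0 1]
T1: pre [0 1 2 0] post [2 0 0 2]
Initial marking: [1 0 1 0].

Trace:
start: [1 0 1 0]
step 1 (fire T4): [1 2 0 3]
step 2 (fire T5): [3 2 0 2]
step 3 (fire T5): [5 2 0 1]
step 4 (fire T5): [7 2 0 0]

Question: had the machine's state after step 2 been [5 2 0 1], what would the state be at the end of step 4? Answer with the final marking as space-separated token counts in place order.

state after step 2 := [5 2 0 1]
step 3 (fire T5): [7 2 0 0]
step 4 (fire T5): [7 2 0 0]

7 2 0 0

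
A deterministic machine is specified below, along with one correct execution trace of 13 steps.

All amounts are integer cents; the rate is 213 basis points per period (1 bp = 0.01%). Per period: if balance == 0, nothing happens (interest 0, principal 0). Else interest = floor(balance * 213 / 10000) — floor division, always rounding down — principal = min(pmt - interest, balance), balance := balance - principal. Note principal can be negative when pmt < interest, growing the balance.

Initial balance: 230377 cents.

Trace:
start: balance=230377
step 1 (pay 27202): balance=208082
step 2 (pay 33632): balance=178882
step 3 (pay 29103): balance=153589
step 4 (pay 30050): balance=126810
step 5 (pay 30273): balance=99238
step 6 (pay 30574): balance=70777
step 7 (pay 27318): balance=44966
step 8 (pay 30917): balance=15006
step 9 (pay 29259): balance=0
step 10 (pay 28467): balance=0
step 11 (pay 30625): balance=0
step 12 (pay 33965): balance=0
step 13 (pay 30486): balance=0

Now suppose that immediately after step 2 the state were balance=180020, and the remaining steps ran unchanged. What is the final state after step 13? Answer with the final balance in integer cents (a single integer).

0

state after step 2 := balance=180020
step 3 (pay 29103): balance=154751
step 4 (pay 30050): balance=127997
step 5 (pay 30273): balance=100450
step 6 (pay 30574): balance=72015
step 7 (pay 27318): balance=46230
step 8 (pay 30917): balance=16297
step 9 (pay 29259): balance=0
step 10 (pay 28467): balance=0
step 11 (pay 30625): balance=0
step 12 (pay 33965): balance=0
step 13 (pay 30486): balance=0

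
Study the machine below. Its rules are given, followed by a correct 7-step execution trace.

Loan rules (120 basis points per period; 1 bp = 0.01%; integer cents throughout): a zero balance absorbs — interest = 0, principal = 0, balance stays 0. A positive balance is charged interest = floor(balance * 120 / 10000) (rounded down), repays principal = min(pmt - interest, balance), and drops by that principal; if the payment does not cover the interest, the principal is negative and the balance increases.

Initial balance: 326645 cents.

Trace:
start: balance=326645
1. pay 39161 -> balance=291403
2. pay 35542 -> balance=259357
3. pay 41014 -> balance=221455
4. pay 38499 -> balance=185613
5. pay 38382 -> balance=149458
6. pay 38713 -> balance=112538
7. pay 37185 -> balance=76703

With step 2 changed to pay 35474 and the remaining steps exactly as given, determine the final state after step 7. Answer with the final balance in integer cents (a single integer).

(re-executing from step 2 with the substitution; state before step 2: balance=291403)
2. pay 35474 -> balance=259425
3. pay 41014 -> balance=221524
4. pay 38499 -> balance=185683
5. pay 38382 -> balance=149529
6. pay 38713 -> balance=112610
7. pay 37185 -> balance=76776

76776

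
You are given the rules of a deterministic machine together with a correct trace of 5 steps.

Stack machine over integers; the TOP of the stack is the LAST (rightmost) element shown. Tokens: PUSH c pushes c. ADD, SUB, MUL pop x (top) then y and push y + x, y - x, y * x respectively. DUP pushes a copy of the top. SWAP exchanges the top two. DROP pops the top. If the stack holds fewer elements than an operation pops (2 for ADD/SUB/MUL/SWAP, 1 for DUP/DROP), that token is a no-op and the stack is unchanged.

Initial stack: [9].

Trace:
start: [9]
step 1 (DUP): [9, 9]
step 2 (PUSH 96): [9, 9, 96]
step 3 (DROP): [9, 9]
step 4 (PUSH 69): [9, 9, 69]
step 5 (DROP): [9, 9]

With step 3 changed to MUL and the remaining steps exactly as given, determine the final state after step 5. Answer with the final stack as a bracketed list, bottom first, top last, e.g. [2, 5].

(re-executing from step 3 with the substitution; state before step 3: [9, 9, 96])
step 3 (MUL): [9, 864]
step 4 (PUSH 69): [9, 864, 69]
step 5 (DROP): [9, 864]

[9, 864]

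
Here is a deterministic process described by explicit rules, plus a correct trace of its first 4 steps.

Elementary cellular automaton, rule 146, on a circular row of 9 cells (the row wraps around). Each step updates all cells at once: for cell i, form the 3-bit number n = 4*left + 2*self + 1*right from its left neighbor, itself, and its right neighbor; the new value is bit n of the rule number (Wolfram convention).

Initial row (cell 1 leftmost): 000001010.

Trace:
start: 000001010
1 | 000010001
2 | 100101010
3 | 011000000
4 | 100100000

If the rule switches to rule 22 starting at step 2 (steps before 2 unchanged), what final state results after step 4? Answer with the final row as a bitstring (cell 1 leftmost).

100100000

(re-executing steps 2..4 under rule 22; state before step 2: 000010001)
2 | 100111011
3 | 011000000
4 | 100100000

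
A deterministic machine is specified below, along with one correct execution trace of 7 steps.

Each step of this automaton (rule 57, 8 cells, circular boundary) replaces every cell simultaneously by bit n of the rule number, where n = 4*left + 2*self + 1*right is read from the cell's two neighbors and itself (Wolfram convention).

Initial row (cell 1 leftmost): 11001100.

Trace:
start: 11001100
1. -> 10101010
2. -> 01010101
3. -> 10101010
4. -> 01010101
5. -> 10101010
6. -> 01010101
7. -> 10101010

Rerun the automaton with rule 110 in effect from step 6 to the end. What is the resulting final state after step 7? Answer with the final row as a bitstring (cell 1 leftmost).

(re-executing steps 6..7 under rule 110; state before step 6: 10101010)
6. -> 11111111
7. -> 00000000

00000000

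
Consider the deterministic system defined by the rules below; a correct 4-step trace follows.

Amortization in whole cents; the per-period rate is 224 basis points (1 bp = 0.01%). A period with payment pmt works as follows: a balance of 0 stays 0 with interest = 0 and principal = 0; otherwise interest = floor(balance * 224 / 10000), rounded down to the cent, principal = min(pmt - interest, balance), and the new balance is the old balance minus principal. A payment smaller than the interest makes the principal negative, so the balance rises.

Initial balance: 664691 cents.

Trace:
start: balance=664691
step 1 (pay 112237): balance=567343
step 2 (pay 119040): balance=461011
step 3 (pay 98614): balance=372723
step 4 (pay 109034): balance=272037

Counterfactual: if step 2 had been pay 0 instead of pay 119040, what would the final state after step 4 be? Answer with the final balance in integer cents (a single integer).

(re-executing from step 2 with the substitution; state before step 2: balance=567343)
step 2 (pay 0): balance=580051
step 3 (pay 98614): balance=494430
step 4 (pay 109034): balance=396471

396471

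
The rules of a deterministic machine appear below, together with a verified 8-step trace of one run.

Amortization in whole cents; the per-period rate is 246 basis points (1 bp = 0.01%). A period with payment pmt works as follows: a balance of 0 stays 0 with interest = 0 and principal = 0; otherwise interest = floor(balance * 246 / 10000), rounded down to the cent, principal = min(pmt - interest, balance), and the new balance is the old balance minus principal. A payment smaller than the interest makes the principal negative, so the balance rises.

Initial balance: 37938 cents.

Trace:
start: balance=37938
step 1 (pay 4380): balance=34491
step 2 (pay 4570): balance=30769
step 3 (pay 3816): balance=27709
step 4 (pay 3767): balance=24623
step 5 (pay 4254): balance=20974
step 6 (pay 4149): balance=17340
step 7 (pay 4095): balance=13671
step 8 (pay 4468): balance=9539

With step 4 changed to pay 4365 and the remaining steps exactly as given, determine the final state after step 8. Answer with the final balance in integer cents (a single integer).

8881

(re-executing from step 4 with the substitution; state before step 4: balance=27709)
step 4 (pay 4365): balance=24025
step 5 (pay 4254): balance=20362
step 6 (pay 4149): balance=16713
step 7 (pay 4095): balance=13029
step 8 (pay 4468): balance=8881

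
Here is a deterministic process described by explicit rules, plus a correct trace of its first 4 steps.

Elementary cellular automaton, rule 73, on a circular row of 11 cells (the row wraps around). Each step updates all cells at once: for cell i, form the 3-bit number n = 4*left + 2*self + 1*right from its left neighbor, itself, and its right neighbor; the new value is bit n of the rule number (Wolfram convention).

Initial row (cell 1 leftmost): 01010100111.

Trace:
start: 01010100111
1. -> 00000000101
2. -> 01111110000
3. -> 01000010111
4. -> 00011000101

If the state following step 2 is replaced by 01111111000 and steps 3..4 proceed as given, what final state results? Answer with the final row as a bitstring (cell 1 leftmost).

00011100011

state after step 2 := 01111111000
3. -> 01000001011
4. -> 00011100011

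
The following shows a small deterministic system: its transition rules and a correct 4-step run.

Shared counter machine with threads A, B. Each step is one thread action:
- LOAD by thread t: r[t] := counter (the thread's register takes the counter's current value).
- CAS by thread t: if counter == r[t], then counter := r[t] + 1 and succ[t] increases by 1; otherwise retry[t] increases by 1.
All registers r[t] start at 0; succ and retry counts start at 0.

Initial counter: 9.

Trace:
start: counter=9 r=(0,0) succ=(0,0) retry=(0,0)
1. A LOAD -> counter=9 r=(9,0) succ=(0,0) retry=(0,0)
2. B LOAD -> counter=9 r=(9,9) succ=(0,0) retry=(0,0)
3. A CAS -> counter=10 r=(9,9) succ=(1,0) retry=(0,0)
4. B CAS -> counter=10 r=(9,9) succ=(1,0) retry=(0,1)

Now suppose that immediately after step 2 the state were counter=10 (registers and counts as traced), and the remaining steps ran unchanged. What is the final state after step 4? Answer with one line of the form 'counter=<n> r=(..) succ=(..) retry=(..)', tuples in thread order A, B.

state after step 2 := counter=10 r=(9,9) succ=(0,0) retry=(0,0)
3. A CAS -> counter=10 r=(9,9) succ=(0,0) retry=(1,0)
4. B CAS -> counter=10 r=(9,9) succ=(0,0) retry=(1,1)

counter=10 r=(9,9) succ=(0,0) retry=(1,1)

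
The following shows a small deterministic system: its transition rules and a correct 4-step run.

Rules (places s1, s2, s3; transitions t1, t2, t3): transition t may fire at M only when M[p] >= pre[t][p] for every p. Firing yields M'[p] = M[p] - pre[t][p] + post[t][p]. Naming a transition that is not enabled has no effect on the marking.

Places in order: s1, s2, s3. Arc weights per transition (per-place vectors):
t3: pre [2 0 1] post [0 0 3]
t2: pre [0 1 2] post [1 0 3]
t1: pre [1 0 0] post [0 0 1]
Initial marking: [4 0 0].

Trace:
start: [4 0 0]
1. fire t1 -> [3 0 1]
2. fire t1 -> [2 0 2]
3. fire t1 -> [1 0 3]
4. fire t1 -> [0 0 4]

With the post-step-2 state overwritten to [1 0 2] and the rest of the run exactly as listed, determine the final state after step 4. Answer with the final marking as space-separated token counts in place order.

state after step 2 := [1 0 2]
3. fire t1 -> [0 0 3]
4. fire t1 -> [0 0 3]

0 0 3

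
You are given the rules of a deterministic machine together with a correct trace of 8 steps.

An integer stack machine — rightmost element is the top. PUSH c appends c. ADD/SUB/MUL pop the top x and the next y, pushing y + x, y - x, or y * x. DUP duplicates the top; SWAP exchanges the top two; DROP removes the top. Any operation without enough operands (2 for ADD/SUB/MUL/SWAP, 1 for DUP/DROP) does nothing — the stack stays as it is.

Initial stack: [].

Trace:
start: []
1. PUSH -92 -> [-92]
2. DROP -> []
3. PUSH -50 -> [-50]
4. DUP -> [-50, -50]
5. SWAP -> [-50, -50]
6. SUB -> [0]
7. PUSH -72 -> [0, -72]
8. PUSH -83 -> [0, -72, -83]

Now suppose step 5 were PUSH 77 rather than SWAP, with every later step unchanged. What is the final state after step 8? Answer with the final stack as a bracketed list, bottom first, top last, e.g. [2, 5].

[-50, -127, -72, -83]

(re-executing from step 5 with the substitution; state before step 5: [-50, -50])
5. PUSH 77 -> [-50, -50, 77]
6. SUB -> [-50, -127]
7. PUSH -72 -> [-50, -127, -72]
8. PUSH -83 -> [-50, -127, -72, -83]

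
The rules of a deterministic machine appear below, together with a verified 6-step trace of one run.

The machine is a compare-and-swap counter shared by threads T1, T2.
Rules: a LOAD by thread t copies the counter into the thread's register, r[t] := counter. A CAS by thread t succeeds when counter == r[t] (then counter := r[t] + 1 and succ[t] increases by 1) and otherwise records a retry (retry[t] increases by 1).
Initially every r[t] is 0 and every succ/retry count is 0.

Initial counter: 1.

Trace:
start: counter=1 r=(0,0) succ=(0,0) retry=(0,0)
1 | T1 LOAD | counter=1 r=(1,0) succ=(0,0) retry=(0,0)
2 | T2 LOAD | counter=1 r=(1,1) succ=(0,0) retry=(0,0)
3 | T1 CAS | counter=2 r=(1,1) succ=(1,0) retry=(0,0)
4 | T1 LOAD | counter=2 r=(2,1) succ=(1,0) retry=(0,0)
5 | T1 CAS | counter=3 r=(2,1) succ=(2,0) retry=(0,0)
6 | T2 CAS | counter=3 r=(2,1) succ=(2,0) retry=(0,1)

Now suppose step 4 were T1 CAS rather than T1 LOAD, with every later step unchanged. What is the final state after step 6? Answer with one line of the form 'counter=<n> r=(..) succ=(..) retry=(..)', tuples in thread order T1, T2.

counter=2 r=(1,1) succ=(1,0) retry=(2,1)

(re-executing from step 4 with the substitution; state before step 4: counter=2 r=(1,1) succ=(1,0) retry=(0,0))
4 | T1 CAS | counter=2 r=(1,1) succ=(1,0) retry=(1,0)
5 | T1 CAS | counter=2 r=(1,1) succ=(1,0) retry=(2,0)
6 | T2 CAS | counter=2 r=(1,1) succ=(1,0) retry=(2,1)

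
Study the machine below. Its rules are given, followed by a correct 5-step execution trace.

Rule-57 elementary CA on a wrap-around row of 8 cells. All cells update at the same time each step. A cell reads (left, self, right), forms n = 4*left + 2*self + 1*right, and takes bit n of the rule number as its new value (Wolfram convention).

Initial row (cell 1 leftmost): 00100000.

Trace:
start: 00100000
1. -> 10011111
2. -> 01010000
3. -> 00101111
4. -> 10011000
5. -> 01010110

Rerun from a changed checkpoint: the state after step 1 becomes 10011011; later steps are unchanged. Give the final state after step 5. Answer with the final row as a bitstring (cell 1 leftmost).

01010101

state after step 1 := 10011011
2. -> 01010110
3. -> 00101101
4. -> 10011010
5. -> 01010101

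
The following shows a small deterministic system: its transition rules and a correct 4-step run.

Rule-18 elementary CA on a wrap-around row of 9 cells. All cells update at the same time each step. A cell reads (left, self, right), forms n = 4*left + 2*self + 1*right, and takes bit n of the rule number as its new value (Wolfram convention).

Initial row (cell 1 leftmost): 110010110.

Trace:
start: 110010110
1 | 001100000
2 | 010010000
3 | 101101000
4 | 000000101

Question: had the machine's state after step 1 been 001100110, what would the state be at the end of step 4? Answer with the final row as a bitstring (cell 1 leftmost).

010011001

state after step 1 := 001100110
2 | 010011001
3 | 001100110
4 | 010011001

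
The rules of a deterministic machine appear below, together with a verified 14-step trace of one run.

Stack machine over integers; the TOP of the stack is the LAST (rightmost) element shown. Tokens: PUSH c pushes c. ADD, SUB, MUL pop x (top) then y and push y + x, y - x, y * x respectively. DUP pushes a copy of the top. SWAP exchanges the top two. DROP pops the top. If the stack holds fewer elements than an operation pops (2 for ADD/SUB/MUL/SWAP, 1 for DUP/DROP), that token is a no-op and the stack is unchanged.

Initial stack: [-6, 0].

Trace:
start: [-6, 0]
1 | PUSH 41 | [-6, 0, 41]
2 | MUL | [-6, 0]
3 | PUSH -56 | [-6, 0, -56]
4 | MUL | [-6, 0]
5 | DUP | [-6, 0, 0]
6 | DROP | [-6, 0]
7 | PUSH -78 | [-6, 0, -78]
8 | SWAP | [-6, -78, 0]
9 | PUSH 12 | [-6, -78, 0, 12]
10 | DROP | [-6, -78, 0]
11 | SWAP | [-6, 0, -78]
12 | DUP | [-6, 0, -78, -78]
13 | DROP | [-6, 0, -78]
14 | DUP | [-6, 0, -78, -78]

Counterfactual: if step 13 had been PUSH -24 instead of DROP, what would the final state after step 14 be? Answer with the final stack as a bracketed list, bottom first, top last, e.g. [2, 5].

[-6, 0, -78, -78, -24, -24]

(re-executing from step 13 with the substitution; state before step 13: [-6, 0, -78, -78])
13 | PUSH -24 | [-6, 0, -78, -78, -24]
14 | DUP | [-6, 0, -78, -78, -24, -24]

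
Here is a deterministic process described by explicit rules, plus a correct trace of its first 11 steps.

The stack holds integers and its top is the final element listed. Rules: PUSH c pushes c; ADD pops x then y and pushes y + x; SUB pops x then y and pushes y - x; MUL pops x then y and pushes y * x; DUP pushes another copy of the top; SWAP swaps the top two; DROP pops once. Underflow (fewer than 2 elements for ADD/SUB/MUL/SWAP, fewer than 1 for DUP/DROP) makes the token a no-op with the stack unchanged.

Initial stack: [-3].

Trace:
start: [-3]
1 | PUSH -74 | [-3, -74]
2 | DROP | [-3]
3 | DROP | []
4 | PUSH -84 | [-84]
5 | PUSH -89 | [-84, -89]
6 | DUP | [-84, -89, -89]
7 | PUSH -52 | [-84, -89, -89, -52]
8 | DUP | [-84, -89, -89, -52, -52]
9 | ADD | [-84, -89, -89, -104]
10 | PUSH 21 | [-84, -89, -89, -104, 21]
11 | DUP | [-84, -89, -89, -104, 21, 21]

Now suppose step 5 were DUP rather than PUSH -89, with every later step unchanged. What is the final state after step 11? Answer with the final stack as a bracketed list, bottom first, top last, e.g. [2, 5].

[-84, -84, -84, -104, 21, 21]

(re-executing from step 5 with the substitution; state before step 5: [-84])
5 | DUP | [-84, -84]
6 | DUP | [-84, -84, -84]
7 | PUSH -52 | [-84, -84, -84, -52]
8 | DUP | [-84, -84, -84, -52, -52]
9 | ADD | [-84, -84, -84, -104]
10 | PUSH 21 | [-84, -84, -84, -104, 21]
11 | DUP | [-84, -84, -84, -104, 21, 21]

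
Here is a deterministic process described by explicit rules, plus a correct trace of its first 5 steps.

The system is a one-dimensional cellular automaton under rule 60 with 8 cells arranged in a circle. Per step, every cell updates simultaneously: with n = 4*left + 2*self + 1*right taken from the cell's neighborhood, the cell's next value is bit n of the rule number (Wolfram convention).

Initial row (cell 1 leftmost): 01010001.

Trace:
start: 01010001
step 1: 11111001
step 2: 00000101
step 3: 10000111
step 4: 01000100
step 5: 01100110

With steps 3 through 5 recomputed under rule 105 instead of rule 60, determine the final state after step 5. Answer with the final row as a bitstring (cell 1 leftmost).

00100111

(re-executing steps 3..5 under rule 105; state before step 3: 00000101)
step 3: 01110010
step 4: 01010000
step 5: 00100111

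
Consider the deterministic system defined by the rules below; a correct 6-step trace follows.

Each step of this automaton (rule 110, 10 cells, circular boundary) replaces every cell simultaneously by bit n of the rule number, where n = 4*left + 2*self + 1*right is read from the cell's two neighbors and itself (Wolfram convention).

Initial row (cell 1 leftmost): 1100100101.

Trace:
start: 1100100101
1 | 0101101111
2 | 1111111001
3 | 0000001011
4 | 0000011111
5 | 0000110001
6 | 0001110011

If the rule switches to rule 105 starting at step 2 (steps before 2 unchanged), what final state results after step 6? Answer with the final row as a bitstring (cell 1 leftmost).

1100001101

(re-executing steps 2..6 under rule 105; state before step 2: 0101101111)
2 | 1011111001
3 | 1110001001
4 | 0010100001
5 | 0001001100
6 | 1100001101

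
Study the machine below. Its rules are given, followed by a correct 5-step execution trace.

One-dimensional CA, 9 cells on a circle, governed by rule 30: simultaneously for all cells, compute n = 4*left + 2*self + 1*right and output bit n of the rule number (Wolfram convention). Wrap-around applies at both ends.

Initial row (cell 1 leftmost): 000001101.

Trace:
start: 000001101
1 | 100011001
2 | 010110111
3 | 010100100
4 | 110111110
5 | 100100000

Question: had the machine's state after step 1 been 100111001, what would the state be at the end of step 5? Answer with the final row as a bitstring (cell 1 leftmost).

100001110

state after step 1 := 100111001
2 | 011100111
3 | 010011100
4 | 111110010
5 | 100001110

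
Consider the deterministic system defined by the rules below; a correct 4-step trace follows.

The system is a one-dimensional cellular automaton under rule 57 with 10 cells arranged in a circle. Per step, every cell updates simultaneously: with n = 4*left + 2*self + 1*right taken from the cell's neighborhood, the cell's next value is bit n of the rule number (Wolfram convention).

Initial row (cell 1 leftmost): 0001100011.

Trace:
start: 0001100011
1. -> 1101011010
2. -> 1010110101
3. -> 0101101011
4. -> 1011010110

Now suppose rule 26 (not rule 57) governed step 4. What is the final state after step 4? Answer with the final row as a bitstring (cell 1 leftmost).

0001000010

(re-executing step 4 under rule 26; state before step 4: 0101101011)
4. -> 0001000010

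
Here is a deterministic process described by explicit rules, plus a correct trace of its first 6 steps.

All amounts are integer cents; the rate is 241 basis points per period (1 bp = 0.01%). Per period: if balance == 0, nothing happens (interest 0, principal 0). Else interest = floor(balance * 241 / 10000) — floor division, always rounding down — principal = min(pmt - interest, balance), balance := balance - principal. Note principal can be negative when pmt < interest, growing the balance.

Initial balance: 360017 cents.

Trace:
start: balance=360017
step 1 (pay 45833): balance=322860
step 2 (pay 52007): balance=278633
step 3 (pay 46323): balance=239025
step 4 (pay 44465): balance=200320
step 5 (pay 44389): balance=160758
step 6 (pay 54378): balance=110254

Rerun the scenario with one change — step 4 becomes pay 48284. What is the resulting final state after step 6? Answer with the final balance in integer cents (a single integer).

(re-executing from step 4 with the substitution; state before step 4: balance=239025)
step 4 (pay 48284): balance=196501
step 5 (pay 44389): balance=156847
step 6 (pay 54378): balance=106249

106249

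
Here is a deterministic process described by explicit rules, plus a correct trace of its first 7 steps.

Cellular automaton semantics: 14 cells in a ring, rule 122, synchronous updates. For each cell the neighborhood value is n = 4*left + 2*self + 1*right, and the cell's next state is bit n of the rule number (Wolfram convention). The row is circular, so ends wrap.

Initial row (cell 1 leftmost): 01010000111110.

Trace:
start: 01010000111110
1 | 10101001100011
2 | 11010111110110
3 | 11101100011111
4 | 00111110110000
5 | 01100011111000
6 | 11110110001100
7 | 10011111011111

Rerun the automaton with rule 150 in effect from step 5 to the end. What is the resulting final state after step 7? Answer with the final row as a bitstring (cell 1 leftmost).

(re-executing steps 5..7 under rule 150; state before step 5: 00111110110000)
5 | 01011100001000
6 | 11001010011100
7 | 00111011101011

00111011101011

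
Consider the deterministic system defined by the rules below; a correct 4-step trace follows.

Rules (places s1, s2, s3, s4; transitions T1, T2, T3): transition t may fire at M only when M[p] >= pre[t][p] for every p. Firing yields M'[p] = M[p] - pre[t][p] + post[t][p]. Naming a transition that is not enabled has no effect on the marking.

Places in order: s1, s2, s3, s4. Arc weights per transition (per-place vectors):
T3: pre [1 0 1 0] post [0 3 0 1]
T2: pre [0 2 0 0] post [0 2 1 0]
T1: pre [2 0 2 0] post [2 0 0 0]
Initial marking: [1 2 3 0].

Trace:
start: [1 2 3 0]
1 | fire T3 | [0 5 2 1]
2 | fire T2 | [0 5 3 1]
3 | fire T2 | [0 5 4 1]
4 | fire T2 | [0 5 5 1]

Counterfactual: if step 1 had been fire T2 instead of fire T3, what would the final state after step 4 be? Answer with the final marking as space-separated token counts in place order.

(re-executing from step 1 with the substitution; state before step 1: [1 2 3 0])
1 | fire T2 | [1 2 4 0]
2 | fire T2 | [1 2 5 0]
3 | fire T2 | [1 2 6 0]
4 | fire T2 | [1 2 7 0]

1 2 7 0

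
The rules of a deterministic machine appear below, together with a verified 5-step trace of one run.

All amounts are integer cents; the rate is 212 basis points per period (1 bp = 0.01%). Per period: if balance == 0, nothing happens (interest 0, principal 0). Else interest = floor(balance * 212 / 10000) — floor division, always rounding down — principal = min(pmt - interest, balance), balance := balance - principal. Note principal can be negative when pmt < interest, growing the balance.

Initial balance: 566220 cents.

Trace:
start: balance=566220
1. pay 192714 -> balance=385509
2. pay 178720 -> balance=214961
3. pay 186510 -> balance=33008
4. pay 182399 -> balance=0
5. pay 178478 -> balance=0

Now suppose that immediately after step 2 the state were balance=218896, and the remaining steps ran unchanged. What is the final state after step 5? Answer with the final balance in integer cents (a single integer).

state after step 2 := balance=218896
3. pay 186510 -> balance=37026
4. pay 182399 -> balance=0
5. pay 178478 -> balance=0

0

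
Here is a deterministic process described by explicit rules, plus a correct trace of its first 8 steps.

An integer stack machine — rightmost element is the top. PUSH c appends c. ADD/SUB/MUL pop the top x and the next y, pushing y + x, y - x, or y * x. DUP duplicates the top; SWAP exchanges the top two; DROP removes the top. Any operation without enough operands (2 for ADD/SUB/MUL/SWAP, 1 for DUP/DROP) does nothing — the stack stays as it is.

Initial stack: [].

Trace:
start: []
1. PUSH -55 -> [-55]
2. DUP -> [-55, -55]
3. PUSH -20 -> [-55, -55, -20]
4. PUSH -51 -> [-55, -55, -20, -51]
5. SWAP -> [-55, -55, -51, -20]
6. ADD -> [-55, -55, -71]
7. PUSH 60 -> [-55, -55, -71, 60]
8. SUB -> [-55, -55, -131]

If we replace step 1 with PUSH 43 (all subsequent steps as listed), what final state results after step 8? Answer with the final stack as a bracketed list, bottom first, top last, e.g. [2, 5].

[43, 43, -131]

(re-executing from step 1 with the substitution; state before step 1: [])
1. PUSH 43 -> [43]
2. DUP -> [43, 43]
3. PUSH -20 -> [43, 43, -20]
4. PUSH -51 -> [43, 43, -20, -51]
5. SWAP -> [43, 43, -51, -20]
6. ADD -> [43, 43, -71]
7. PUSH 60 -> [43, 43, -71, 60]
8. SUB -> [43, 43, -131]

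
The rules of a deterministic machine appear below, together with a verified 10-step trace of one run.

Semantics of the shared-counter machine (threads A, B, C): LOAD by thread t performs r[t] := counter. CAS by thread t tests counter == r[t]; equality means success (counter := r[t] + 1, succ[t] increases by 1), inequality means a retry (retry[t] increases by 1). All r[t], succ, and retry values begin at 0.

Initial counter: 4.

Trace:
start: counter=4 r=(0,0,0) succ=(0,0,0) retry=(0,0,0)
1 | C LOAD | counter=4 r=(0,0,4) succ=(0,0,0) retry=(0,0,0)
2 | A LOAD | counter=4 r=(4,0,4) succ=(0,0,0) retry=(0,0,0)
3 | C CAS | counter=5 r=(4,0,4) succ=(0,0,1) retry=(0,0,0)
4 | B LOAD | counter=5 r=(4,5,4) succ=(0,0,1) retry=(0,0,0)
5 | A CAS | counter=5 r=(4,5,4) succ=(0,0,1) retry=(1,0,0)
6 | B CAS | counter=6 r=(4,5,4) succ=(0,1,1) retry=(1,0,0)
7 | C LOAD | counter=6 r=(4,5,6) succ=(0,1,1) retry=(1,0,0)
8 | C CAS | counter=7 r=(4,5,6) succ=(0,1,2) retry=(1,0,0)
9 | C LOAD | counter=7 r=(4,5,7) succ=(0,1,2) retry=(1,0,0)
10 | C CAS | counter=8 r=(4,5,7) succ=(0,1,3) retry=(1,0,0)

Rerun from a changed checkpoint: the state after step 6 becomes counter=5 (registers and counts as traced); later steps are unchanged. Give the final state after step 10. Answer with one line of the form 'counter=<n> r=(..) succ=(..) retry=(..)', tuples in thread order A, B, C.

counter=7 r=(4,5,6) succ=(0,1,3) retry=(1,0,0)

state after step 6 := counter=5 r=(4,5,4) succ=(0,1,1) retry=(1,0,0)
7 | C LOAD | counter=5 r=(4,5,5) succ=(0,1,1) retry=(1,0,0)
8 | C CAS | counter=6 r=(4,5,5) succ=(0,1,2) retry=(1,0,0)
9 | C LOAD | counter=6 r=(4,5,6) succ=(0,1,2) retry=(1,0,0)
10 | C CAS | counter=7 r=(4,5,6) succ=(0,1,3) retry=(1,0,0)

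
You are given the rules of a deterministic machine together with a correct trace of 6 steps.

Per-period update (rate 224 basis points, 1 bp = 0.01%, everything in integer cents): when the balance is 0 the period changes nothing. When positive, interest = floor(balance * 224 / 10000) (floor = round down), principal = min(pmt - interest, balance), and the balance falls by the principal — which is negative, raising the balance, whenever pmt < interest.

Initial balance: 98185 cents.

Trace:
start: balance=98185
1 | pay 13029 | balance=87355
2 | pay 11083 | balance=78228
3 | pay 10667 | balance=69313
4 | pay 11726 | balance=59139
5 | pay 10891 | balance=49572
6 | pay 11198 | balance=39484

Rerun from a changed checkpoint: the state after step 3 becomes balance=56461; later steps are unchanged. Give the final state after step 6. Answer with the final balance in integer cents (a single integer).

state after step 3 := balance=56461
4 | pay 11726 | balance=45999
5 | pay 10891 | balance=36138
6 | pay 11198 | balance=25749

25749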